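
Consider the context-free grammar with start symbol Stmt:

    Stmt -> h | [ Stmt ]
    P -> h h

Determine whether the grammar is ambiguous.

Only Stmt is reachable from Stmt; ignoring the rest: Each string is a nest of matched brackets around a single atom. An opening bracket forces the recursive rule; an atom forces the base rule.

Unambiguous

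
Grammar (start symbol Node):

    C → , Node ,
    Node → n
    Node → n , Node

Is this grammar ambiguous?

Unambiguous

(C is unreachable from Node, so its rules don't affect L(Node).) Right-recursive list with a separator: after each atom, whether the separator follows determines the rule. One parse per string.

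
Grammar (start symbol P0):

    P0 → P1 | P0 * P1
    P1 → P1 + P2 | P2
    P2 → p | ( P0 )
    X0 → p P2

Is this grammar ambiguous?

Only P0, P1, P2 are reachable from P0; ignoring the rest: The grammar is stratified — P0 handles '*' (left-recursive), P1 handles '+', P2 atoms. Each operator has a fixed associativity and precedence level, so every string has one parse.

Unambiguous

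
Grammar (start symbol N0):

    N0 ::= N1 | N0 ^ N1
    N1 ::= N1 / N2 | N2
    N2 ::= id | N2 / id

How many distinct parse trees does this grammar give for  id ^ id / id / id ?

4

Parse trees for id ^ id / id / id:
  [N0 [N0 [N1 [N2 id]]] ^ [N1 [N1 [N2 id]] / [N2 [N2 id] / id]]]
  [N0 [N0 [N1 [N2 id]]] ^ [N1 [N1 [N1 [N2 id]] / [N2 id]] / [N2 id]]]
  [N0 [N0 [N1 [N2 id]]] ^ [N1 [N1 [N2 [N2 id] / id]] / [N2 id]]]
  [N0 [N0 [N1 [N2 id]]] ^ [N1 [N2 [N2 [N2 id] / id] / id]]]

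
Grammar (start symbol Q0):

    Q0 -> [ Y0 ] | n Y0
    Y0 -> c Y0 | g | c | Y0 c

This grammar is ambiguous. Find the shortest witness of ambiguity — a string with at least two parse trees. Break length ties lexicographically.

length 2: no string has ≥2 trees
length 3: n c c has 2 parse trees

Two derivations of n c c:
  Q0 ⇒ n Y0 ⇒ n c Y0 ⇒ n c c
  Q0 ⇒ n Y0 ⇒ n Y0 c ⇒ n c c

n c c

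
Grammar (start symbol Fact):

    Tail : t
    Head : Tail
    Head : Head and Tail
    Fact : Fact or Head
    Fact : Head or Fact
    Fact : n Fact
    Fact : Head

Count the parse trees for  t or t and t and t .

2

Parse trees for t or t and t and t:
  [Fact [Fact [Head [Tail t]]] or [Head [Head [Head [Tail t]] and [Tail t]] and [Tail t]]]
  [Fact [Head [Tail t]] or [Fact [Head [Head [Head [Tail t]] and [Tail t]] and [Tail t]]]]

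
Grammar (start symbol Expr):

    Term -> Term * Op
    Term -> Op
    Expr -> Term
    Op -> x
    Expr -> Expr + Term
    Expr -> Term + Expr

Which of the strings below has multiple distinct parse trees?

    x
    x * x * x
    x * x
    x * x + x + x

x * x + x + x

x: 1 tree
x * x * x: 1 tree
x * x: 1 tree
x * x + x + x: 4 trees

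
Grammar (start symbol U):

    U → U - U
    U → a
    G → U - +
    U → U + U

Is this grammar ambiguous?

Ambiguous

Witness: a + a + a

Derivation 1: U ⇒ U + U ⇒ a + U ⇒ a + U + U ⇒ a + a + U ⇒ a + a + a
Derivation 2: U ⇒ U + U ⇒ U + U + U ⇒ a + U + U ⇒ a + a + U ⇒ a + a + a

Two distinct leftmost derivations for the same string.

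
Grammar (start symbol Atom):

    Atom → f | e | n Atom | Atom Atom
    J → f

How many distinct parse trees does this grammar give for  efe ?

Parse trees for efe:
  [Atom [Atom e] [Atom [Atom f] [Atom e]]]
  [Atom [Atom [Atom e] [Atom f]] [Atom e]]

2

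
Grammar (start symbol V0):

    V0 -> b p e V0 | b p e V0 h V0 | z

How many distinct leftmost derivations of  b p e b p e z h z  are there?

Parse trees for b p e b p e z h z:
  [V0 b p e [V0 b p e [V0 z] h [V0 z]]]
  [V0 b p e [V0 b p e [V0 z]] h [V0 z]]

2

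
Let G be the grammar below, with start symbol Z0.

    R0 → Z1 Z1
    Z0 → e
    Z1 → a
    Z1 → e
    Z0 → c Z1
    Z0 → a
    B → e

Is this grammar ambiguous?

(R0, B are unreachable from Z0, so their rules don't affect L(Z0).) Each reachable nonterminal has at most one production per leading terminal, and all productions are right-linear; the derivation is determined token-by-token.

Unambiguous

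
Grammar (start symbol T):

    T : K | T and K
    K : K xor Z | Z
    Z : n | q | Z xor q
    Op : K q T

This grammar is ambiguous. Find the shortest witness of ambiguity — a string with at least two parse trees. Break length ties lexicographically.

n xor q

length 1: no string has ≥2 trees
length 3: n xor q has 2 parse trees

Two derivations of n xor q:
  T ⇒ K ⇒ K xor Z ⇒ Z xor Z ⇒ n xor Z ⇒ n xor q
  T ⇒ K ⇒ Z ⇒ Z xor q ⇒ n xor q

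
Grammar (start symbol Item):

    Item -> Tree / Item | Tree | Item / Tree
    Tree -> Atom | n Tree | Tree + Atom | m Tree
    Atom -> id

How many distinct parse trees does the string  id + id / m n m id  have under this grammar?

2

Parse trees for id + id / m n m id:
  [Item [Tree [Tree [Atom id]] + [Atom id]] / [Item [Tree m [Tree n [Tree m [Tree [Atom id]]]]]]]
  [Item [Item [Tree [Tree [Atom id]] + [Atom id]]] / [Tree m [Tree n [Tree m [Tree [Atom id]]]]]]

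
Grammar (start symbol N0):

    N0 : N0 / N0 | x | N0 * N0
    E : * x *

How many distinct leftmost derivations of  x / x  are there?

1

Parse trees for x / x:
  [N0 [N0 x] / [N0 x]]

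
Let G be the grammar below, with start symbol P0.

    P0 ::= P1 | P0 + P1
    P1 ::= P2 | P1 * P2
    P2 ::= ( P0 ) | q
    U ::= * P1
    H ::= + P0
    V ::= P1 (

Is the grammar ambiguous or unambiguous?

Only P0, P1, P2 are reachable from P0; ignoring the rest: P0 → P0 + P1 | P1  ;  P1 → P1 * P2 | P2  — a left-associative chain with P2 at the bottom. Each string factors uniquely by precedence.

Unambiguous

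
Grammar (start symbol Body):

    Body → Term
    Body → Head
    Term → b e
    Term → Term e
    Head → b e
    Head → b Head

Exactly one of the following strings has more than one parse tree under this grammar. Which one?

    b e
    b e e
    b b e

b e

b e: 2 trees
b e e: 1 tree
b b e: 1 tree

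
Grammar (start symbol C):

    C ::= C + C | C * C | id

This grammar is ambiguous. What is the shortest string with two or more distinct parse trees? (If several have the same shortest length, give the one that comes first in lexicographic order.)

id * id * id

length 1: no string has ≥2 trees
length 3: no string has ≥2 trees
length 5: id * id * id has 2 parse trees

Two derivations of id * id * id:
  C ⇒ C * C ⇒ C * C * C ⇒ id * C * C ⇒ id * id * C ⇒ id * id * id
  C ⇒ C * C ⇒ id * C ⇒ id * C * C ⇒ id * id * C ⇒ id * id * id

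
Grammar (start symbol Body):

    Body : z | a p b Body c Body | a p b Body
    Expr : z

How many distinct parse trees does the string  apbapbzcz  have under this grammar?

2

Parse trees for apbapbzcz:
  [Body a p b [Body a p b [Body z]] c [Body z]]
  [Body a p b [Body a p b [Body z] c [Body z]]]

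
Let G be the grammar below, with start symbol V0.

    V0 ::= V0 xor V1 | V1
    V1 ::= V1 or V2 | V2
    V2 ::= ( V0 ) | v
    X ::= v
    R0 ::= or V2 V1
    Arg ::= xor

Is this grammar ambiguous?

Unambiguous

(X, R0, Arg are unreachable from V0, so their rules don't affect L(V0).) This is a standard precedence ladder (V0 over V1 over V2), with each level left-recursive on its own operator ('xor' at V0, 'or' at V1). That structure is LR(1), hence unambiguous.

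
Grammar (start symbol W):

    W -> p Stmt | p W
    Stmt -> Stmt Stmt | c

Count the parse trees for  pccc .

Parse trees for pccc:
  [W p [Stmt [Stmt c] [Stmt [Stmt c] [Stmt c]]]]
  [W p [Stmt [Stmt [Stmt c] [Stmt c]] [Stmt c]]]

2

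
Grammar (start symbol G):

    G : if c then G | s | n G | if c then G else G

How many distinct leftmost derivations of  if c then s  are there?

1

Parse trees for if c then s:
  [G if c then [G s]]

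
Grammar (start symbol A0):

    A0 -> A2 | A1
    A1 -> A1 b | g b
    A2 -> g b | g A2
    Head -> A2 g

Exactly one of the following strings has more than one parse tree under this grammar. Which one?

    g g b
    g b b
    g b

g g b: 1 tree
g b b: 1 tree
g b: 2 trees

g b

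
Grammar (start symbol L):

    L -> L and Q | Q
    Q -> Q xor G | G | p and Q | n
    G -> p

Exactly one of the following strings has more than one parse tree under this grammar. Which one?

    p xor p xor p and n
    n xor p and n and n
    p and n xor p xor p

p xor p xor p and n: 1 tree
n xor p and n and n: 1 tree
p and n xor p xor p: 4 trees

p and n xor p xor p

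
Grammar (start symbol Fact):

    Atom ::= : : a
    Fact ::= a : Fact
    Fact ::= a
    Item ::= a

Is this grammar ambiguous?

(Item, Atom are unreachable from Fact, so their rules don't affect L(Fact).) Right-recursive list with a separator: after each atom, whether the separator follows determines the rule. One parse per string.

Unambiguous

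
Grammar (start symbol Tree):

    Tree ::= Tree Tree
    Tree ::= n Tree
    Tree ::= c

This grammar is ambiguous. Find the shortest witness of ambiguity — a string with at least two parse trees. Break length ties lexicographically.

length 1: no string has ≥2 trees
length 2: no string has ≥2 trees
length 3: c c c has 2 parse trees

Two derivations of c c c:
  Tree ⇒ Tree Tree ⇒ Tree Tree Tree ⇒ c Tree Tree ⇒ c c Tree ⇒ c c c
  Tree ⇒ Tree Tree ⇒ c Tree ⇒ c Tree Tree ⇒ c c Tree ⇒ c c c

c c c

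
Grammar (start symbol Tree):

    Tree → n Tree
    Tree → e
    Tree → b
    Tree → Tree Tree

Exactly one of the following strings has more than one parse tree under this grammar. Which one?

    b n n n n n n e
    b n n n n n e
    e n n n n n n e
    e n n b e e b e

e n n b e e b e

b n n n n n n e: 1 tree
b n n n n n e: 1 tree
e n n n n n n e: 1 tree
e n n b e e b e: 165 trees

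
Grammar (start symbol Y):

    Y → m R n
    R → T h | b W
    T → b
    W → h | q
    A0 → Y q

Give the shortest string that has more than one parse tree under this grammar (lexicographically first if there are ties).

length 4: m b h n has 2 parse trees

Two derivations of m b h n:
  Y ⇒ m R n ⇒ m T h n ⇒ m b h n
  Y ⇒ m R n ⇒ m b W n ⇒ m b h n

m b h n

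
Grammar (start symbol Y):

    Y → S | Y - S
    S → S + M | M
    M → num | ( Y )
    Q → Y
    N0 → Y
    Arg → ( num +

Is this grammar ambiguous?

Only Y, S, M are reachable from Y; ignoring the rest: This is a standard precedence ladder (Y over S over M), with each level left-recursive on its own operator ('-' at Y, '+' at S). That structure is LR(1), hence unambiguous.

Unambiguous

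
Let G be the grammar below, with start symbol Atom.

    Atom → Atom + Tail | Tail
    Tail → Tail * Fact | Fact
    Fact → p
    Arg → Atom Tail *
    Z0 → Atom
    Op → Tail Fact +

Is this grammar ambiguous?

Unambiguous

(Arg, Z0, Op are unreachable from Atom, so their rules don't affect L(Atom).) Atom → Atom + Tail | Tail  ;  Tail → Tail * Fact | Fact  — a left-associative chain with Fact at the bottom. Each string factors uniquely by precedence.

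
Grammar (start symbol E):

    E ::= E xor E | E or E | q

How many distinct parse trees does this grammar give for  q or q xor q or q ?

5

Parse trees for q or q xor q or q:
  [E [E [E q] or [E q]] xor [E [E q] or [E q]]]
  [E [E q] or [E [E q] xor [E [E q] or [E q]]]]
  [E [E q] or [E [E [E q] xor [E q]] or [E q]]]
  [E [E [E [E q] or [E q]] xor [E q]] or [E q]]
  [E [E [E q] or [E [E q] xor [E q]]] or [E q]]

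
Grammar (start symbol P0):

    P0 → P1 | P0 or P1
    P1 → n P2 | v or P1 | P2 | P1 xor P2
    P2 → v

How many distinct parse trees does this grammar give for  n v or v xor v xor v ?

1

Parse trees for n v or v xor v xor v:
  [P0 [P0 [P1 n [P2 v]]] or [P1 [P1 [P1 [P2 v]] xor [P2 v]] xor [P2 v]]]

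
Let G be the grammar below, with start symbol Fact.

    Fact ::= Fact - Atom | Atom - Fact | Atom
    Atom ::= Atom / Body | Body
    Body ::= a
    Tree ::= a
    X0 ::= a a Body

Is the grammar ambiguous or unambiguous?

Ambiguous

Witness: a - a

Derivation 1: Fact ⇒ Fact - Atom ⇒ Atom - Atom ⇒ Body - Atom ⇒ a - Atom ⇒ a - Body ⇒ a - a
Derivation 2: Fact ⇒ Atom - Fact ⇒ Body - Fact ⇒ a - Fact ⇒ a - Atom ⇒ a - Body ⇒ a - a

Two distinct leftmost derivations for the same string.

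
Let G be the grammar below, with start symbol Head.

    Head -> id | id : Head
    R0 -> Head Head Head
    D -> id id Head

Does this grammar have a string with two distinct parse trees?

Only Head is reachable from Head; ignoring the rest: The reachable grammar is A → atom sep A | atom. Each atom is followed by either the separator (recurse) or end-of-string (stop) — no choice point.

Unambiguous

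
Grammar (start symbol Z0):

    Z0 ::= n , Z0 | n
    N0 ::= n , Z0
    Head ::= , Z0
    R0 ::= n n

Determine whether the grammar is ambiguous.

Only Z0 is reachable from Z0; ignoring the rest: Right-recursive list with a separator: after each atom, whether the separator follows determines the rule. One parse per string.

Unambiguous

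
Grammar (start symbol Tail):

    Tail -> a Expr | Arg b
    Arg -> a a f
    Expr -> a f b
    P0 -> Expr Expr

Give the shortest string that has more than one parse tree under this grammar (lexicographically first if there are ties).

a a f b

length 4: a a f b has 2 parse trees

Two derivations of a a f b:
  Tail ⇒ a Expr ⇒ a a f b
  Tail ⇒ Arg b ⇒ a a f b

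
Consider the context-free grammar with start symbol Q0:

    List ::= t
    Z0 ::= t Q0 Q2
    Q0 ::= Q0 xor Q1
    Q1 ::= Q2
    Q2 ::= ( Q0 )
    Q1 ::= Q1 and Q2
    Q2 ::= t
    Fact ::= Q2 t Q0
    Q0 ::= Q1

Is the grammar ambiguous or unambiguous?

(Z0, List, Fact are unreachable from Q0, so their rules don't affect L(Q0).) Q0 → Q0 xor Q1 | Q1  ;  Q1 → Q1 and Q2 | Q2  — a left-associative chain with Q2 at the bottom. Each string factors uniquely by precedence.

Unambiguous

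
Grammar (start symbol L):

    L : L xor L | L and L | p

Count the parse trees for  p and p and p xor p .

5

Parse trees for p and p and p xor p:
  [L [L [L p] and [L [L p] and [L p]]] xor [L p]]
  [L [L [L [L p] and [L p]] and [L p]] xor [L p]]
  [L [L p] and [L [L [L p] and [L p]] xor [L p]]]
  [L [L p] and [L [L p] and [L [L p] xor [L p]]]]
  [L [L [L p] and [L p]] and [L [L p] xor [L p]]]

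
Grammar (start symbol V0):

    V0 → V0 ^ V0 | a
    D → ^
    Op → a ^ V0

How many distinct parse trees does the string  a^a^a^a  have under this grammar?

5

Parse trees for a^a^a^a:
  [V0 [V0 a] ^ [V0 [V0 a] ^ [V0 [V0 a] ^ [V0 a]]]]
  [V0 [V0 a] ^ [V0 [V0 [V0 a] ^ [V0 a]] ^ [V0 a]]]
  [V0 [V0 [V0 a] ^ [V0 a]] ^ [V0 [V0 a] ^ [V0 a]]]
  [V0 [V0 [V0 a] ^ [V0 [V0 a] ^ [V0 a]]] ^ [V0 a]]
  [V0 [V0 [V0 [V0 a] ^ [V0 a]] ^ [V0 a]] ^ [V0 a]]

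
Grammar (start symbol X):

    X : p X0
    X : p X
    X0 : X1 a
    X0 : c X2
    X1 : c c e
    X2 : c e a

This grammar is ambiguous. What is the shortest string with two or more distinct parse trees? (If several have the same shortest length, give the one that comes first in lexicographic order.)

p c c e a

length 5: p c c e a has 2 parse trees

Two derivations of p c c e a:
  X ⇒ p X0 ⇒ p X1 a ⇒ p c c e a
  X ⇒ p X0 ⇒ p c X2 ⇒ p c c e a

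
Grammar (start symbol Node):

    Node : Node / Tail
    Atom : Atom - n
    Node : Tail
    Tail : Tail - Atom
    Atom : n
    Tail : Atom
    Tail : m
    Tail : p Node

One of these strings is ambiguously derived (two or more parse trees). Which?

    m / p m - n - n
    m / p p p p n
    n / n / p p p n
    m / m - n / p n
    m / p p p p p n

m / p m - n - n: 5 trees
m / p p p p n: 1 tree
n / n / p p p n: 1 tree
m / m - n / p n: 1 tree
m / p p p p p n: 1 tree

m / p m - n - n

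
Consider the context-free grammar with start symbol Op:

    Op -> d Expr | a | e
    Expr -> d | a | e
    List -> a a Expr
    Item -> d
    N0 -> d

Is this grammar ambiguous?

Unambiguous

Only Op, Expr are reachable from Op; ignoring the rest: The reachable rules are right-linear with at most one rule per (nonterminal, next-terminal) pair. Each input token forces the next rule, so parsing is deterministic.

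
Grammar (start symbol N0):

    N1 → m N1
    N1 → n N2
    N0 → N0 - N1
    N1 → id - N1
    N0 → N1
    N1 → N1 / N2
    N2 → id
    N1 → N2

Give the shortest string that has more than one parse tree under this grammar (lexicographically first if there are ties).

id - id

length 1: no string has ≥2 trees
length 2: no string has ≥2 trees
length 3: id - id has 2 parse trees

Two derivations of id - id:
  N0 ⇒ N0 - N1 ⇒ N1 - N1 ⇒ N2 - N1 ⇒ id - N1 ⇒ id - N2 ⇒ id - id
  N0 ⇒ N1 ⇒ id - N1 ⇒ id - N2 ⇒ id - id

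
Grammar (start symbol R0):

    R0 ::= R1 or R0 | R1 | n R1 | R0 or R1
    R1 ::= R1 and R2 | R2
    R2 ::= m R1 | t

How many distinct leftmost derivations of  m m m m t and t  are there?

5

Parse trees for m m m m t and t:
  [R0 [R1 [R1 [R2 m [R1 [R2 m [R1 [R2 m [R1 [R2 m [R1 [R2 t]]]]]]]]]] and [R2 t]]]
  [R0 [R1 [R2 m [R1 [R1 [R2 m [R1 [R2 m [R1 [R2 m [R1 [R2 t]]]]]]]] and [R2 t]]]]]
  [R0 [R1 [R2 m [R1 [R2 m [R1 [R1 [R2 m [R1 [R2 m [R1 [R2 t]]]]]] and [R2 t]]]]]]]
  [R0 [R1 [R2 m [R1 [R2 m [R1 [R2 m [R1 [R1 [R2 m [R1 [R2 t]]]] and [R2 t]]]]]]]]]
  [R0 [R1 [R2 m [R1 [R2 m [R1 [R2 m [R1 [R2 m [R1 [R1 [R2 t]] and [R2 t]]]]]]]]]]]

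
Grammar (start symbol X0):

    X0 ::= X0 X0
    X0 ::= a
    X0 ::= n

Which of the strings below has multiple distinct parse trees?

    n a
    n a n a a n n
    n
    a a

n a: 1 tree
n a n a a n n: 132 trees
n: 1 tree
a a: 1 tree

n a n a a n n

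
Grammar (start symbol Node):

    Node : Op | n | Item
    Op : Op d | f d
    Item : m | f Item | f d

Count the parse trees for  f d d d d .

Parse trees for f d d d d:
  [Node [Op [Op [Op [Op f d] d] d] d]]

1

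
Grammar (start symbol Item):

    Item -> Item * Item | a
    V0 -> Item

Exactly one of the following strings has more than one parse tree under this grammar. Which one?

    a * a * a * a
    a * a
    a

a * a * a * a: 5 trees
a * a: 1 tree
a: 1 tree

a * a * a * a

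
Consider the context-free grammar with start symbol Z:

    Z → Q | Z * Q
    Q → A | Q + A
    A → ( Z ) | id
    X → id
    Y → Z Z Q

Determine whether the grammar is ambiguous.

Only Z, Q, A are reachable from Z; ignoring the rest: The grammar is stratified — Z handles '*' (left-recursive), Q handles '+', A atoms. Each operator has a fixed associativity and precedence level, so every string has one parse.

Unambiguous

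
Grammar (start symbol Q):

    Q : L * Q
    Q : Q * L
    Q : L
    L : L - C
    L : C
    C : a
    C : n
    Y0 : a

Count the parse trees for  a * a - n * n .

4

Parse trees for a * a - n * n:
  [Q [L [C a]] * [Q [L [L [C a]] - [C n]] * [Q [L [C n]]]]]
  [Q [L [C a]] * [Q [Q [L [L [C a]] - [C n]]] * [L [C n]]]]
  [Q [Q [L [C a]] * [Q [L [L [C a]] - [C n]]]] * [L [C n]]]
  [Q [Q [Q [L [C a]]] * [L [L [C a]] - [C n]]] * [L [C n]]]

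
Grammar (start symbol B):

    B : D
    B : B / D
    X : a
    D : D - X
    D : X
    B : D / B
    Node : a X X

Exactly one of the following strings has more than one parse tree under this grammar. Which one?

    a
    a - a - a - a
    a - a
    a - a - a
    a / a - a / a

a: 1 tree
a - a - a - a: 1 tree
a - a: 1 tree
a - a - a: 1 tree
a / a - a / a: 4 trees

a / a - a / a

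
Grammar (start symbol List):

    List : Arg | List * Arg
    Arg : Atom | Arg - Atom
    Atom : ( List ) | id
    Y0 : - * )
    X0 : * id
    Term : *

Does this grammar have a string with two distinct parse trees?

Unambiguous

(Y0, X0, Term are unreachable from List, so their rules don't affect L(List).) List → List * Arg | Arg  ;  Arg → Arg - Atom | Atom  — a left-associative chain with Atom at the bottom. Each string factors uniquely by precedence.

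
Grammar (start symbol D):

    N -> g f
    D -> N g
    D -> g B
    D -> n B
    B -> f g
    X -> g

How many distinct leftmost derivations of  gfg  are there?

2

Parse trees for gfg:
  [D [N g f] g]
  [D g [B f g]]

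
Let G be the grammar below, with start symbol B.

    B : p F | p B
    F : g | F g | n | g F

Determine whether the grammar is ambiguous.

Witness: p g g

Derivation 1: B ⇒ p F ⇒ p F g ⇒ p g g
Derivation 2: B ⇒ p F ⇒ p g F ⇒ p g g

Two distinct leftmost derivations for the same string.

Ambiguous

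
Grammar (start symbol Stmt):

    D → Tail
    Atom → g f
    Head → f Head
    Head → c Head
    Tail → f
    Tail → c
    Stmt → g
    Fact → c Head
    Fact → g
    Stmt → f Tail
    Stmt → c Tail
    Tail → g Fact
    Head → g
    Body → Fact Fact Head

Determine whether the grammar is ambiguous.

Unambiguous

(Atom, Body, D are unreachable from Stmt, so their rules don't affect L(Stmt).) Each reachable nonterminal has at most one production per leading terminal, and all productions are right-linear; the derivation is determined token-by-token.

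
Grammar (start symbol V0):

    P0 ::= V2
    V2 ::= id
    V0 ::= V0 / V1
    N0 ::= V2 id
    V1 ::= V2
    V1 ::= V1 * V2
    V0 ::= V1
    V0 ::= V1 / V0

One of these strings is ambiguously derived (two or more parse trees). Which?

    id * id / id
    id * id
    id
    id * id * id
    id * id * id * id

id * id / id

id * id / id: 2 trees
id * id: 1 tree
id: 1 tree
id * id * id: 1 tree
id * id * id * id: 1 tree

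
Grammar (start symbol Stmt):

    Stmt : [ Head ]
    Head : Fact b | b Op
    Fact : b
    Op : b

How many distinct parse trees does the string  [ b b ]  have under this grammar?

Parse trees for [ b b ]:
  [Stmt [ [Head [Fact b] b] ]]
  [Stmt [ [Head b [Op b]] ]]

2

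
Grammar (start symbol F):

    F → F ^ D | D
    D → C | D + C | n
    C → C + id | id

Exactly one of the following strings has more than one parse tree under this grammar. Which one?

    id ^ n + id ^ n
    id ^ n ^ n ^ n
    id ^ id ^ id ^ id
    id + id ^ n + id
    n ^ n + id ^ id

id ^ n + id ^ n: 1 tree
id ^ n ^ n ^ n: 1 tree
id ^ id ^ id ^ id: 1 tree
id + id ^ n + id: 2 trees
n ^ n + id ^ id: 1 tree

id + id ^ n + id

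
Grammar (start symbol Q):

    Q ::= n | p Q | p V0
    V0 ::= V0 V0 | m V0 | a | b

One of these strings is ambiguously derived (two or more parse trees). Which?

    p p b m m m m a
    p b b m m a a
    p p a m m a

p b b m m a a

p p b m m m m a: 1 tree
p b b m m a a: 9 trees
p p a m m a: 1 tree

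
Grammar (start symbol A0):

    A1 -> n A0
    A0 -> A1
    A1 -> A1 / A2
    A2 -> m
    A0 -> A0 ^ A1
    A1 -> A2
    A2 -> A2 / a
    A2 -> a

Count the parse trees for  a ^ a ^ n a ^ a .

2

Parse trees for a ^ a ^ n a ^ a:
  [A0 [A0 [A0 [A1 [A2 a]]] ^ [A1 [A2 a]]] ^ [A1 n [A0 [A0 [A1 [A2 a]]] ^ [A1 [A2 a]]]]]
  [A0 [A0 [A0 [A0 [A1 [A2 a]]] ^ [A1 [A2 a]]] ^ [A1 n [A0 [A1 [A2 a]]]]] ^ [A1 [A2 a]]]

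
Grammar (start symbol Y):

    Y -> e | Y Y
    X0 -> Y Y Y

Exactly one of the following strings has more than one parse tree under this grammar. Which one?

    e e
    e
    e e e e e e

e e e e e e

e e: 1 tree
e: 1 tree
e e e e e e: 42 trees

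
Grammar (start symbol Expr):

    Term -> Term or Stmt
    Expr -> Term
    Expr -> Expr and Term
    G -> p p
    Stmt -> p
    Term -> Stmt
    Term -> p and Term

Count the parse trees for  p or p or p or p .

1

Parse trees for p or p or p or p:
  [Expr [Term [Term [Term [Term [Stmt p]] or [Stmt p]] or [Stmt p]] or [Stmt p]]]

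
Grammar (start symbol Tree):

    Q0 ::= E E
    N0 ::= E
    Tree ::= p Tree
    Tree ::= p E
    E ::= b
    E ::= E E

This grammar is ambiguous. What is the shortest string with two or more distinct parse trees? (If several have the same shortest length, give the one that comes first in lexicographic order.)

p b b b

length 2: no string has ≥2 trees
length 3: no string has ≥2 trees
length 4: p b b b has 2 parse trees

Two derivations of p b b b:
  Tree ⇒ p E ⇒ p E E ⇒ p b E ⇒ p b E E ⇒ p b b E ⇒ p b b b
  Tree ⇒ p E ⇒ p E E ⇒ p E E E ⇒ p b E E ⇒ p b b E ⇒ p b b b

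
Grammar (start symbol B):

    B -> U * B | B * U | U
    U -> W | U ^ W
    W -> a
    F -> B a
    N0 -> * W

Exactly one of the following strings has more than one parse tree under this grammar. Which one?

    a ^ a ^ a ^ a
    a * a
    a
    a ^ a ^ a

a * a

a ^ a ^ a ^ a: 1 tree
a * a: 2 trees
a: 1 tree
a ^ a ^ a: 1 tree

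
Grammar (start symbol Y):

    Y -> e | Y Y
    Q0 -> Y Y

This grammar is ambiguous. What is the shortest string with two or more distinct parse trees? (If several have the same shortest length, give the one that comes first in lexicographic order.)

e e e

length 1: no string has ≥2 trees
length 2: no string has ≥2 trees
length 3: e e e has 2 parse trees

Two derivations of e e e:
  Y ⇒ Y Y ⇒ e Y ⇒ e Y Y ⇒ e e Y ⇒ e e e
  Y ⇒ Y Y ⇒ Y Y Y ⇒ e Y Y ⇒ e e Y ⇒ e e e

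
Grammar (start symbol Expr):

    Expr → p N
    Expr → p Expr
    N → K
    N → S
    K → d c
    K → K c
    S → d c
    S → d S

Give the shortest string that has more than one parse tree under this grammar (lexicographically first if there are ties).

length 3: p d c has 2 parse trees

Two derivations of p d c:
  Expr ⇒ p N ⇒ p K ⇒ p d c
  Expr ⇒ p N ⇒ p S ⇒ p d c

p d c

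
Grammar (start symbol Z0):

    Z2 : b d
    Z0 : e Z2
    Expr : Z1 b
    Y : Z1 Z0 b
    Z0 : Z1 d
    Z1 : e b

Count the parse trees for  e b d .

2

Parse trees for e b d:
  [Z0 e [Z2 b d]]
  [Z0 [Z1 e b] d]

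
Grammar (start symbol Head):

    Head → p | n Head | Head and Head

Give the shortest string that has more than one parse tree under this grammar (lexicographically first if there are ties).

length 1: no string has ≥2 trees
length 2: no string has ≥2 trees
length 3: no string has ≥2 trees
length 4: n p and p has 2 parse trees

Two derivations of n p and p:
  Head ⇒ n Head ⇒ n Head and Head ⇒ n p and Head ⇒ n p and p
  Head ⇒ Head and Head ⇒ n Head and Head ⇒ n p and Head ⇒ n p and p

n p and p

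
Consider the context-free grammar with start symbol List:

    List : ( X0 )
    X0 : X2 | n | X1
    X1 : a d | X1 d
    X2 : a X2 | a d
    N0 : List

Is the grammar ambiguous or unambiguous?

Witness: ( a d )

Derivation 1: List ⇒ ( X0 ) ⇒ ( X2 ) ⇒ ( a d )
Derivation 2: List ⇒ ( X0 ) ⇒ ( X1 ) ⇒ ( a d )

Two distinct leftmost derivations for the same string.

Ambiguous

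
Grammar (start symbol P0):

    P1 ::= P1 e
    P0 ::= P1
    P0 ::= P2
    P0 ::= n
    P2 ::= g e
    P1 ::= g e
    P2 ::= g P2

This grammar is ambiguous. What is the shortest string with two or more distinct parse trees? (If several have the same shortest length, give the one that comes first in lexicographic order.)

g e

length 1: no string has ≥2 trees
length 2: g e has 2 parse trees

Two derivations of g e:
  P0 ⇒ P1 ⇒ g e
  P0 ⇒ P2 ⇒ g e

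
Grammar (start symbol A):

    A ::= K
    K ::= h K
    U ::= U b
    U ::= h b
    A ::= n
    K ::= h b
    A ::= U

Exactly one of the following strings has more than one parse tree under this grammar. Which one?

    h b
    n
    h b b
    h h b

h b

h b: 2 trees
n: 1 tree
h b b: 1 tree
h h b: 1 tree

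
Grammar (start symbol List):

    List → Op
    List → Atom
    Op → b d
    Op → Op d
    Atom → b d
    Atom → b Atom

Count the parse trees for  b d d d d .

1

Parse trees for b d d d d:
  [List [Op [Op [Op [Op b d] d] d] d]]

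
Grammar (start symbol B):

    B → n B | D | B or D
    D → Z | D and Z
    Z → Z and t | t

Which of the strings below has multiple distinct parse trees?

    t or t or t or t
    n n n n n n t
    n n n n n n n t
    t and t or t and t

t and t or t and t

t or t or t or t: 1 tree
n n n n n n t: 1 tree
n n n n n n n t: 1 tree
t and t or t and t: 4 trees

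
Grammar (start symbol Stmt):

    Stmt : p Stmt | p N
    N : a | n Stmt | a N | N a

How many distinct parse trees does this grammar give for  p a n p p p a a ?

4

Parse trees for p a n p p p a a:
  [Stmt p [N a [N n [Stmt p [Stmt p [Stmt p [N a [N a]]]]]]]]
  [Stmt p [N a [N n [Stmt p [Stmt p [Stmt p [N [N a] a]]]]]]]
  [Stmt p [N a [N [N n [Stmt p [Stmt p [Stmt p [N a]]]]] a]]]
  [Stmt p [N [N a [N n [Stmt p [Stmt p [Stmt p [N a]]]]]] a]]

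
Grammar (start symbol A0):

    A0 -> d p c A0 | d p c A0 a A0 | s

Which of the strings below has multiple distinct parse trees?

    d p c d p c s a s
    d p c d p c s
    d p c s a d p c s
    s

d p c d p c s a s: 2 trees
d p c d p c s: 1 tree
d p c s a d p c s: 1 tree
s: 1 tree

d p c d p c s a s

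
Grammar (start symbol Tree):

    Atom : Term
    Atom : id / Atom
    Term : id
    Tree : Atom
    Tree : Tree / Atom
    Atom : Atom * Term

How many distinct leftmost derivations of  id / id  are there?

2

Parse trees for id / id:
  [Tree [Atom id / [Atom [Term id]]]]
  [Tree [Tree [Atom [Term id]]] / [Atom [Term id]]]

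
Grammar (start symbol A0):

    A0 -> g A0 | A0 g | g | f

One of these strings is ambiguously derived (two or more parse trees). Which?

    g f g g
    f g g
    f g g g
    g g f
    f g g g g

g f g g

g f g g: 3 trees
f g g: 1 tree
f g g g: 1 tree
g g f: 1 tree
f g g g g: 1 tree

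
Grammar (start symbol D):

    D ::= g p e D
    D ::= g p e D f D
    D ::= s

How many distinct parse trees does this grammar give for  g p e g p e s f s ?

Parse trees for g p e g p e s f s:
  [D g p e [D g p e [D s] f [D s]]]
  [D g p e [D g p e [D s]] f [D s]]

2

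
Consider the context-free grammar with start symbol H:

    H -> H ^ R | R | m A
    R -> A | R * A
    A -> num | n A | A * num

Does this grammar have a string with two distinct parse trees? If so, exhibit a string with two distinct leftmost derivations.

Witness: num * num

Derivation 1: H ⇒ R ⇒ A ⇒ A * num ⇒ num * num
Derivation 2: H ⇒ R ⇒ R * A ⇒ A * A ⇒ num * A ⇒ num * num

Two distinct leftmost derivations for the same string.

Ambiguous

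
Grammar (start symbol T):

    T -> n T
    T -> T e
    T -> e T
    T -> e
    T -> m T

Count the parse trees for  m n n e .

Parse trees for m n n e:
  [T m [T n [T n [T e]]]]

1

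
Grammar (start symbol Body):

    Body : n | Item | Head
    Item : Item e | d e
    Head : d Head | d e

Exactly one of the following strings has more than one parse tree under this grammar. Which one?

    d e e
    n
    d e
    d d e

d e

d e e: 1 tree
n: 1 tree
d e: 2 trees
d d e: 1 tree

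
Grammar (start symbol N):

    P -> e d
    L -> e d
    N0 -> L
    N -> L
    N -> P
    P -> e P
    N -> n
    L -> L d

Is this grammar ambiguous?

Witness: e d

Derivation 1: N ⇒ L ⇒ e d
Derivation 2: N ⇒ P ⇒ e d

Two distinct leftmost derivations for the same string.

Ambiguous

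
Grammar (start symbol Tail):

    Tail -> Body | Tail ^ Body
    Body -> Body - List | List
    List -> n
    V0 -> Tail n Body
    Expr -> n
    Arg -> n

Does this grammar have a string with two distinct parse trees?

Unambiguous

(V0, Expr, Arg are unreachable from Tail, so their rules don't affect L(Tail).) The grammar is stratified — Tail handles '^' (left-recursive), Body handles '-', List atoms. Each operator has a fixed associativity and precedence level, so every string has one parse.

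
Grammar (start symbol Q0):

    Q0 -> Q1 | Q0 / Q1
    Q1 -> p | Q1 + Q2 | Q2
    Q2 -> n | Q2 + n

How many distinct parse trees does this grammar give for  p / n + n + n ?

Parse trees for p / n + n + n:
  [Q0 [Q0 [Q1 p]] / [Q1 [Q1 [Q2 n]] + [Q2 [Q2 n] + n]]]
  [Q0 [Q0 [Q1 p]] / [Q1 [Q1 [Q1 [Q2 n]] + [Q2 n]] + [Q2 n]]]
  [Q0 [Q0 [Q1 p]] / [Q1 [Q1 [Q2 [Q2 n] + n]] + [Q2 n]]]
  [Q0 [Q0 [Q1 p]] / [Q1 [Q2 [Q2 [Q2 n] + n] + n]]]

4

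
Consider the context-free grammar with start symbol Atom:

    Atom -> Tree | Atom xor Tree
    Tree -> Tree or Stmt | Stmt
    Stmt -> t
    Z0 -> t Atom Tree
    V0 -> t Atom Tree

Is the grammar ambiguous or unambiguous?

Unambiguous

(Z0, V0 are unreachable from Atom, so their rules don't affect L(Atom).) This is a standard precedence ladder (Atom over Tree over Stmt), with each level left-recursive on its own operator ('xor' at Atom, 'or' at Tree). That structure is LR(1), hence unambiguous.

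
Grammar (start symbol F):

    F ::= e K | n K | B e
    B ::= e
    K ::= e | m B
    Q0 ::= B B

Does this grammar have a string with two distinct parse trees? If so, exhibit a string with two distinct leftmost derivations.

Ambiguous

Witness: e e

Derivation 1: F ⇒ e K ⇒ e e
Derivation 2: F ⇒ B e ⇒ e e

Two distinct leftmost derivations for the same string.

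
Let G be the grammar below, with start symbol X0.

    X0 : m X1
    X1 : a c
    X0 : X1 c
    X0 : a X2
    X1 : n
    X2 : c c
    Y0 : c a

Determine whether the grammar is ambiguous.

Ambiguous

Witness: a c c

Derivation 1: X0 ⇒ X1 c ⇒ a c c
Derivation 2: X0 ⇒ a X2 ⇒ a c c

Two distinct leftmost derivations for the same string.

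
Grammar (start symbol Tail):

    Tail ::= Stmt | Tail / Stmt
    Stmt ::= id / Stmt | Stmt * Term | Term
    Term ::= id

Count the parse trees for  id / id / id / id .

Parse trees for id / id / id / id:
  [Tail [Stmt id / [Stmt id / [Stmt id / [Stmt [Term id]]]]]]
  [Tail [Tail [Stmt [Term id]]] / [Stmt id / [Stmt id / [Stmt [Term id]]]]]
  [Tail [Tail [Stmt id / [Stmt [Term id]]]] / [Stmt id / [Stmt [Term id]]]]
  [Tail [Tail [Tail [Stmt [Term id]]] / [Stmt [Term id]]] / [Stmt id / [Stmt [Term id]]]]
  [Tail [Tail [Stmt id / [Stmt id / [Stmt [Term id]]]]] / [Stmt [Term id]]]
  [Tail [Tail [Tail [Stmt [Term id]]] / [Stmt id / [Stmt [Term id]]]] / [Stmt [Term id]]]
  [Tail [Tail [Tail [Stmt id / [Stmt [Term id]]]] / [Stmt [Term id]]] / [Stmt [Term id]]]
  [Tail [Tail [Tail [Tail [Stmt [Term id]]] / [Stmt [Term id]]] / [Stmt [Term id]]] / [Stmt [Term id]]]

8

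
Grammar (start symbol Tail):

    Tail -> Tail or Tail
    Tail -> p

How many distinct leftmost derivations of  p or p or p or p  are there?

5

Parse trees for p or p or p or p:
  [Tail [Tail p] or [Tail [Tail p] or [Tail [Tail p] or [Tail p]]]]
  [Tail [Tail p] or [Tail [Tail [Tail p] or [Tail p]] or [Tail p]]]
  [Tail [Tail [Tail p] or [Tail p]] or [Tail [Tail p] or [Tail p]]]
  [Tail [Tail [Tail p] or [Tail [Tail p] or [Tail p]]] or [Tail p]]
  [Tail [Tail [Tail [Tail p] or [Tail p]] or [Tail p]] or [Tail p]]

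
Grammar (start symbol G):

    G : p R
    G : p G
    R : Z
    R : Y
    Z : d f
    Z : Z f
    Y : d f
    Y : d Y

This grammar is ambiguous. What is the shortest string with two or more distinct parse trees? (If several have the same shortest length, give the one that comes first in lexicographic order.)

length 3: p d f has 2 parse trees

Two derivations of p d f:
  G ⇒ p R ⇒ p Z ⇒ p d f
  G ⇒ p R ⇒ p Y ⇒ p d f

p d f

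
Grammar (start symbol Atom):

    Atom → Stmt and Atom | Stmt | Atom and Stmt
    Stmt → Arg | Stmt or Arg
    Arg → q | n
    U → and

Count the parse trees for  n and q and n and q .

Parse trees for n and q and n and q:
  [Atom [Stmt [Arg n]] and [Atom [Stmt [Arg q]] and [Atom [Stmt [Arg n]] and [Atom [Stmt [Arg q]]]]]]
  [Atom [Stmt [Arg n]] and [Atom [Stmt [Arg q]] and [Atom [Atom [Stmt [Arg n]]] and [Stmt [Arg q]]]]]
  [Atom [Stmt [Arg n]] and [Atom [Atom [Stmt [Arg q]] and [Atom [Stmt [Arg n]]]] and [Stmt [Arg q]]]]
  [Atom [Stmt [Arg n]] and [Atom [Atom [Atom [Stmt [Arg q]]] and [Stmt [Arg n]]] and [Stmt [Arg q]]]]
  [Atom [Atom [Stmt [Arg n]] and [Atom [Stmt [Arg q]] and [Atom [Stmt [Arg n]]]]] and [Stmt [Arg q]]]
  [Atom [Atom [Stmt [Arg n]] and [Atom [Atom [Stmt [Arg q]]] and [Stmt [Arg n]]]] and [Stmt [Arg q]]]
  [Atom [Atom [Atom [Stmt [Arg n]] and [Atom [Stmt [Arg q]]]] and [Stmt [Arg n]]] and [Stmt [Arg q]]]
  [Atom [Atom [Atom [Atom [Stmt [Arg n]]] and [Stmt [Arg q]]] and [Stmt [Arg n]]] and [Stmt [Arg q]]]

8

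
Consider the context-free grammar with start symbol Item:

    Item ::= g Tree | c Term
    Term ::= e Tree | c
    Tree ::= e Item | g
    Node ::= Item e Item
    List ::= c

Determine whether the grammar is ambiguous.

Unambiguous

Only Item, Term, Tree are reachable from Item; ignoring the rest: Each reachable nonterminal has at most one production per leading terminal, and all productions are right-linear; the derivation is determined token-by-token.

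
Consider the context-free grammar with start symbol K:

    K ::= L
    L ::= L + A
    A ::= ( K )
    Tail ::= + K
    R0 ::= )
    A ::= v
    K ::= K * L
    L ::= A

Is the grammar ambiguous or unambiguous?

Only K, L, A are reachable from K; ignoring the rest: This is a standard precedence ladder (K over L over A), with each level left-recursive on its own operator ('*' at K, '+' at L). That structure is LR(1), hence unambiguous.

Unambiguous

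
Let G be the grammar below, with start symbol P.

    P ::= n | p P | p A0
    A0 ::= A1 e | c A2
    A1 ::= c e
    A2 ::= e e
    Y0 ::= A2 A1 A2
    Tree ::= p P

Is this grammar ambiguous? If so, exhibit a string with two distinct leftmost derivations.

Ambiguous

Witness: p c e e

Derivation 1: P ⇒ p A0 ⇒ p A1 e ⇒ p c e e
Derivation 2: P ⇒ p A0 ⇒ p c A2 ⇒ p c e e

Two distinct leftmost derivations for the same string.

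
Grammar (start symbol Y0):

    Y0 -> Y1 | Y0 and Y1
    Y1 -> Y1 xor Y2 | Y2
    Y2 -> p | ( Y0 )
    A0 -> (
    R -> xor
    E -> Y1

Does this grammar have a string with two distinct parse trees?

Only Y0, Y1, Y2 are reachable from Y0; ignoring the rest: The grammar is stratified — Y0 handles 'and' (left-recursive), Y1 handles 'xor', Y2 atoms. Each operator has a fixed associativity and precedence level, so every string has one parse.

Unambiguous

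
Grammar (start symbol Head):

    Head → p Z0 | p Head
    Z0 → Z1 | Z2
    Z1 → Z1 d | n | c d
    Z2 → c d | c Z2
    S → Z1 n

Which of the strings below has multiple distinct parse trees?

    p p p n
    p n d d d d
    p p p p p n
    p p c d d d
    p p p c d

p p p n: 1 tree
p n d d d d: 1 tree
p p p p p n: 1 tree
p p c d d d: 1 tree
p p p c d: 2 trees

p p p c d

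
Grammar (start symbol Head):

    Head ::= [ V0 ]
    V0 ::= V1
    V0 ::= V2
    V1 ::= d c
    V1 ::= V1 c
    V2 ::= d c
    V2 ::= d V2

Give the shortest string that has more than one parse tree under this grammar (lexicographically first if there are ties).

[ d c ]

length 4: [ d c ] has 2 parse trees

Two derivations of [ d c ]:
  Head ⇒ [ V0 ] ⇒ [ V1 ] ⇒ [ d c ]
  Head ⇒ [ V0 ] ⇒ [ V2 ] ⇒ [ d c ]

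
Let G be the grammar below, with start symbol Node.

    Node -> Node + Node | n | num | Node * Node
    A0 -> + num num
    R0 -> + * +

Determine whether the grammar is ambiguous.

Ambiguous

Witness: n * n * n

Derivation 1: Node ⇒ Node * Node ⇒ n * Node ⇒ n * Node * Node ⇒ n * n * Node ⇒ n * n * n
Derivation 2: Node ⇒ Node * Node ⇒ Node * Node * Node ⇒ n * Node * Node ⇒ n * n * Node ⇒ n * n * n

Two distinct leftmost derivations for the same string.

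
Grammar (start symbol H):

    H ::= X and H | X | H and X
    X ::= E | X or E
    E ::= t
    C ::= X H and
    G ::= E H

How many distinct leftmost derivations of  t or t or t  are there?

Parse trees for t or t or t:
  [H [X [X [X [E t]] or [E t]] or [E t]]]

1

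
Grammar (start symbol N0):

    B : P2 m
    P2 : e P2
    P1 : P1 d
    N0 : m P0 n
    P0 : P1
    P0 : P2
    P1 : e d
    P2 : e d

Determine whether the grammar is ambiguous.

Ambiguous

Witness: m e d n

Derivation 1: N0 ⇒ m P0 n ⇒ m P1 n ⇒ m e d n
Derivation 2: N0 ⇒ m P0 n ⇒ m P2 n ⇒ m e d n

Two distinct leftmost derivations for the same string.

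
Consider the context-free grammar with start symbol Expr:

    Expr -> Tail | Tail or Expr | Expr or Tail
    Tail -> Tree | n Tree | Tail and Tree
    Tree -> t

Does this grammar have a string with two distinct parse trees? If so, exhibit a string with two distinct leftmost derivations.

Ambiguous

Witness: t or t

Derivation 1: Expr ⇒ Tail or Expr ⇒ Tree or Expr ⇒ t or Expr ⇒ t or Tail ⇒ t or Tree ⇒ t or t
Derivation 2: Expr ⇒ Expr or Tail ⇒ Tail or Tail ⇒ Tree or Tail ⇒ t or Tail ⇒ t or Tree ⇒ t or t

Two distinct leftmost derivations for the same string.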